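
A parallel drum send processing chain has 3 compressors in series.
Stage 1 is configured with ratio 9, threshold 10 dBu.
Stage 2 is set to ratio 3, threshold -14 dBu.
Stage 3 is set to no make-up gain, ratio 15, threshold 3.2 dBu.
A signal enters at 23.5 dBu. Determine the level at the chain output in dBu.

Stage 1: overshoot 13.5 dB → 13.5/9 = 1.5 dB → 11.5 dBu.
Stage 2: 11.5 dBu is 25.5 dB over -14 dBu; at 3:1 that becomes 8.5 dB over, giving -5.5 dBu.
Stage 3: -5.5 dBu ≤ 3.2 dBu, so stage 3 doesn't engage; output -5.5 dBu.

-5.5 dBu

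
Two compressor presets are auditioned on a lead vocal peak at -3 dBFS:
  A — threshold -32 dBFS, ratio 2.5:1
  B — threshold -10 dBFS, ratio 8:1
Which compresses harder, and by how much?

A, by 11.275 dB

A: 29 dB over, compressed to 11.6 dB over, so 17.4 dB of GR.
B: 7 dB over, compressed to 0.875 dB over, so 6.125 dB of GR.
A applies 11.275 dB more gain reduction.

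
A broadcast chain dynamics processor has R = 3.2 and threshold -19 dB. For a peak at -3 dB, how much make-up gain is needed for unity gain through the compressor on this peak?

Overshoot 16 dB → 16/3.2 = 5 dB after compression, so the compressed level is -19 + 5 = -14 dB.
Make-up = target − compressed = -3 − (-14) = 11 dB.

11 dB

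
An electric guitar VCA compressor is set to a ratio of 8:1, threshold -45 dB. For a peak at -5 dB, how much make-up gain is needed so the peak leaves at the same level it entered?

Overshoot 40 dB → 40/8 = 5 dB after compression, so the compressed level is -45 + 5 = -40 dB.
Make-up = target − compressed = -5 − (-40) = 35 dB.

35 dB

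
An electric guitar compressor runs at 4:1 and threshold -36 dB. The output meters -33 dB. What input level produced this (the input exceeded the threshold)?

Post-compression overshoot = -33 − (-36) = 3 dB.
Undo the ratio: input overshoot = 3 × 4 = 12 dB, giving input = -24 dB.

-24 dB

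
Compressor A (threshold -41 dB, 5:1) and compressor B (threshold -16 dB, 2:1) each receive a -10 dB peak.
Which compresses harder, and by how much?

A, by 21.8 dB

A: overshoot 31 dB → output overshoot 6.2 dB → GR 24.8 dB.
B: overshoot 6 dB → output overshoot 3 dB → GR 3 dB.
Difference: 21.8 dB in favour of A.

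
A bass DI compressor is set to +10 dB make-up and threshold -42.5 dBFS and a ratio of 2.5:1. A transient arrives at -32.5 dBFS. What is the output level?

-28.5 dBFS

Overshoot: -32.5 − (-42.5) = 10 dB.
At 2.5:1 the overshoot is divided by 2.5, leaving 4 dB above threshold.
Output = -42.5 + 4 = -38.5 dBFS; make-up adds 10 dB, giving -28.5 dBFS.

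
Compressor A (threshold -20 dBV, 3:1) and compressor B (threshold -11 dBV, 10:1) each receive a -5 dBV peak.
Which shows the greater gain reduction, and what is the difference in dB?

A, by 4.6 dB

A: overshoot 15 dB → output overshoot 5 dB → GR 10 dB.
B: overshoot 6 dB → output overshoot 0.6 dB → GR 5.4 dB.
Difference: 4.6 dB in favour of A.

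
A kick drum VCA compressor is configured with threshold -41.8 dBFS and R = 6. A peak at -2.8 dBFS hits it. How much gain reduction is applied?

-2.8 dBFS exceeds the threshold by 39 dB.
A 6:1 ratio leaves 6.5 dB of that excess.
GR = overshoot in − overshoot out = 39 − 6.5 = 32.5 dB.

32.5 dB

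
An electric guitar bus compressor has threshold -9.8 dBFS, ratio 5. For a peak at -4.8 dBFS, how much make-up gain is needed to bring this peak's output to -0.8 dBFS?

8 dB

Overshoot 5 dB → 5/5 = 1 dB after compression, so the compressed level is -9.8 + 1 = -8.8 dBFS.
Make-up = target − compressed = -0.8 − (-8.8) = 8 dB.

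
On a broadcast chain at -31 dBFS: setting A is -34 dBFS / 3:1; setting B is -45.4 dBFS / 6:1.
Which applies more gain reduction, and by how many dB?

A: overshoot 3 dB → output overshoot 1 dB → GR 2 dB.
B: overshoot 14.4 dB → output overshoot 2.4 dB → GR 12 dB.
B applies 10 dB more gain reduction.

B, by 10 dB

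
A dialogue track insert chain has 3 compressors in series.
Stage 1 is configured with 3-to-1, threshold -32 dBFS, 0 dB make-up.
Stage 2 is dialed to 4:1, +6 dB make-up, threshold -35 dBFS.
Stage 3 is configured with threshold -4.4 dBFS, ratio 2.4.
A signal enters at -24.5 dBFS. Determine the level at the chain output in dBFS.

-27.625 dBFS

Stage 1: -24.5 dBFS is 7.5 dB over -32 dBFS; at 3:1 that becomes 2.5 dB over, giving -29.5 dBFS.
Stage 2: 5.5 dB above -35 dBFS, reduced 4:1 to 1.375 dB above → -33.625 dBFS; +6 dB make-up → -27.625 dBFS.
Stage 3: -27.625 dBFS ≤ -4.4 dBFS, so stage 3 doesn't engage; output -27.625 dBFS.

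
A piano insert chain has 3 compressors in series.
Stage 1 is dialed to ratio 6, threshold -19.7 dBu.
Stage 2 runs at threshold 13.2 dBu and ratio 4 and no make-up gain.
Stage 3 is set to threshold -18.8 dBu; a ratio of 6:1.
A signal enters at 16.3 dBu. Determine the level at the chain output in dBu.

-17.95 dBu

Stage 1: overshoot 36 dB → 36/6 = 6 dB → -13.7 dBu.
Stage 2: -13.7 dBu is at or below the 13.2 dBu threshold — no compression; output -13.7 dBu.
Stage 3: -13.7 dBu is 5.1 dB over -18.8 dBu; at 6:1 that becomes 0.85 dB over, giving -17.95 dBu.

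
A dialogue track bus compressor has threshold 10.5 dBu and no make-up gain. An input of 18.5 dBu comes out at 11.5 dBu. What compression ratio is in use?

8:1

Input overshoot = 18.5 − 10.5 = 8 dB; output overshoot = 11.5 − 10.5 = 1 dB.
Ratio = 8 / 1 = 8.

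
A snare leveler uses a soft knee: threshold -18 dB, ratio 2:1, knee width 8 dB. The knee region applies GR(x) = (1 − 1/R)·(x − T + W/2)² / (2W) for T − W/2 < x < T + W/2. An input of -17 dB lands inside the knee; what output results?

-17.78125 dB

x − T + W/2 = -17 − (-18) + 4 = 5.
GR = (1 − 1/2) × 5² / 16 = 0.5 × 25 / 16 = 0.78125 dB.
Output = -17 − 0.78125 = -17.78125 dB.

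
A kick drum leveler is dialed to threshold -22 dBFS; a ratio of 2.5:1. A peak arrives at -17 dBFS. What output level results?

-20 dBFS

-17 dBFS sits 5 dB over threshold.
2.5:1 compression reduces that to 5/2.5 = 2 dB over.
That puts the output at -20 dBFS.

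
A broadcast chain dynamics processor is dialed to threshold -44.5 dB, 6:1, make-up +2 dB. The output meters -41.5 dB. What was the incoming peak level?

-38.5 dB

Remove make-up: -41.5 − 2 = -43.5 dB.
Post-compression overshoot = -43.5 − (-44.5) = 1 dB.
Undo the ratio: input overshoot = 1 × 6 = 6 dB, giving input = -38.5 dB.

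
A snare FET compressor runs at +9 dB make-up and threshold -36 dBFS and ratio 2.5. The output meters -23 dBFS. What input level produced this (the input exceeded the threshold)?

Remove make-up: -23 − 9 = -32 dBFS.
Post-compression overshoot = -32 − (-36) = 4 dB.
Before 2.5:1 compression the overshoot was 4 × 2.5 = 10 dB, so input = -36 + 10 = -26 dBFS.

-26 dBFS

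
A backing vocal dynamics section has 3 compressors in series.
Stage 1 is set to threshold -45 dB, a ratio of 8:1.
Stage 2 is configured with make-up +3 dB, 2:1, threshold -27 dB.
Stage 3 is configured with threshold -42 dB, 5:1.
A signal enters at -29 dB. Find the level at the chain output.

Stage 1: overshoot 16 dB → 16/8 = 2 dB → -43 dB.
Stage 2: -43 dB is at or below the -27 dB threshold — no compression; make-up brings it to -40 dB.
Stage 3: overshoot 2 dB → 2/5 = 0.4 dB → -41.6 dB.

-41.6 dB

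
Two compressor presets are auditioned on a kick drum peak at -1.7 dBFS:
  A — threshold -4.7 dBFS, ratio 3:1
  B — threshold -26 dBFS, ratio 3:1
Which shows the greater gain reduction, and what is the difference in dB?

A: 3 dB over, compressed to 1 dB over, so 2 dB of GR.
B: 24.3 dB over, compressed to 8.1 dB over, so 16.2 dB of GR.
B reduces 14.2 dB more.

B, by 14.2 dB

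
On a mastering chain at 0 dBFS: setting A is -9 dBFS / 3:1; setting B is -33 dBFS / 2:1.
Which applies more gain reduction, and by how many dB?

B, by 10.5 dB

A: overshoot 9 dB → output overshoot 3 dB → GR 6 dB.
B: overshoot 33 dB → output overshoot 16.5 dB → GR 16.5 dB.
B applies 10.5 dB more gain reduction.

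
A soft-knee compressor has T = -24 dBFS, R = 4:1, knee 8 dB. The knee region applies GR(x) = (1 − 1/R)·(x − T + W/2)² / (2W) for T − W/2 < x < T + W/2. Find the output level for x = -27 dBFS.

x − T + W/2 = -27 − (-24) + 4 = 1.
GR = (1 − 1/4) × 1² / 16 = 0.75 × 1 / 16 = 0.046875 dB.
Output = -27 − 0.046875 = -27.046875 dBFS.

-27.046875 dBFS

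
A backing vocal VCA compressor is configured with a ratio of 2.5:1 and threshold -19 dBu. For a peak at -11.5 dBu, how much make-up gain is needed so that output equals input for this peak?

4.5 dB

Without make-up, output = threshold + overshoot/2.5 = -19 + 3 = -16 dBu.
Gap to target: 4.5 dB.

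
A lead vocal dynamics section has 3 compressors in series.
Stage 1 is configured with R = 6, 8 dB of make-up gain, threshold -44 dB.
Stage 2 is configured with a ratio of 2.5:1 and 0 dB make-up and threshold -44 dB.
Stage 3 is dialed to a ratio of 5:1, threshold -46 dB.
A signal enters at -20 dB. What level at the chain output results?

Stage 1: -20 dB is 24 dB over -44 dB; at 6:1 that becomes 4 dB over, giving -40 dB; +8 dB make-up → -32 dB.
Stage 2: 12 dB above -44 dB, reduced 2.5:1 to 4.8 dB above → -39.2 dB.
Stage 3: overshoot 6.8 dB → 6.8/5 = 1.36 dB → -44.64 dB.

-44.64 dB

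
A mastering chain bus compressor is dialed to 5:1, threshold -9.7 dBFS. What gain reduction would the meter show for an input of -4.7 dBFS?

4 dB

The signal is 5 dB above threshold.
At 5:1, output sits 5/5 = 1 dB above threshold.
GR = overshoot in − overshoot out = 5 − 1 = 4 dB.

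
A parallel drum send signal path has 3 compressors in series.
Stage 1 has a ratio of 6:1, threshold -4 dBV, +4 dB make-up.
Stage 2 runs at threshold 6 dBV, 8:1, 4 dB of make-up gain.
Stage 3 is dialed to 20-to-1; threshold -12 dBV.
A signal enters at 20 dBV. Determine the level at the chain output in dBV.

-11 dBV

Stage 1: overshoot 24 dB → 24/6 = 4 dB → 0 dBV; +4 dB make-up → 4 dBV.
Stage 2: 4 dBV ≤ 6 dBV, so stage 2 doesn't engage; make-up brings it to 8 dBV.
Stage 3: 8 dBV is 20 dB over -12 dBV; at 20:1 that becomes 1 dB over, giving -11 dBV.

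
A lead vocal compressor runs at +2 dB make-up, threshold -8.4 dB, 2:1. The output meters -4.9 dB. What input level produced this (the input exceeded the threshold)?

-5.4 dB

Stripping the +2 dB make-up gives -6.9 dB at the gain stage.
The compressed level sits -6.9 − (-8.4) = 1.5 dB over threshold.
Undo the ratio: input overshoot = 1.5 × 2 = 3 dB, giving input = -5.4 dB.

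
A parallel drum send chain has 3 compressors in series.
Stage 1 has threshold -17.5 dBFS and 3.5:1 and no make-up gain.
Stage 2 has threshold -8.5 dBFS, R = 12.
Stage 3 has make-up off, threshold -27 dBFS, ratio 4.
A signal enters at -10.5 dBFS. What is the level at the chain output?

Stage 1: -10.5 dBFS is 7 dB over -17.5 dBFS; at 3.5:1 that becomes 2 dB over, giving -15.5 dBFS.
Stage 2: below threshold (-15.5 ≤ -8.5); passes unchanged; output -15.5 dBFS.
Stage 3: -15.5 dBFS is 11.5 dB over -27 dBFS; at 4:1 that becomes 2.875 dB over, giving -24.125 dBFS.

-24.125 dBFS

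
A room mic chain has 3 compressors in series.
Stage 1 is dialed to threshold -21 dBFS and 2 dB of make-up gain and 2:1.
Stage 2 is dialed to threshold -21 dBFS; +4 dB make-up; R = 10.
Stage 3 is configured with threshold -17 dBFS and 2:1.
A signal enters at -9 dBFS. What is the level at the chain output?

-16.6 dBFS

Stage 1: 12 dB above -21 dBFS, reduced 2:1 to 6 dB above → -15 dBFS; +2 dB make-up → -13 dBFS.
Stage 2: 8 dB above -21 dBFS, reduced 10:1 to 0.8 dB above → -20.2 dBFS; +4 dB make-up → -16.2 dBFS.
Stage 3: overshoot 0.8 dB → 0.8/2 = 0.4 dB → -16.6 dBFS.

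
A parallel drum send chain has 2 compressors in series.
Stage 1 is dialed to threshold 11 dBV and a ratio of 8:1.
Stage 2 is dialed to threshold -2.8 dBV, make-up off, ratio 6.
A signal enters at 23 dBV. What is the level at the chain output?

-0.25 dBV

Stage 1: 23 dBV is 12 dB over 11 dBV; at 8:1 that becomes 1.5 dB over, giving 12.5 dBV.
Stage 2: 15.3 dB above -2.8 dBV, reduced 6:1 to 2.55 dB above → -0.25 dBV.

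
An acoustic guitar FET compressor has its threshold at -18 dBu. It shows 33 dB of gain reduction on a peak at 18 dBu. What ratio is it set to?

Input overshoot = 18 − (-18) = 36 dB.
Output overshoot = 36 − 33 = 3 dB.
Ratio = input overshoot / output overshoot = 36 / 3 = 12.

12:1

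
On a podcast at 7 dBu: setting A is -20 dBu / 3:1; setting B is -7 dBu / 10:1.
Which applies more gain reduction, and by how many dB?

A, by 5.4 dB

A: 27 dB over, compressed to 9 dB over, so 18 dB of GR.
B: 14 dB over, compressed to 1.4 dB over, so 12.6 dB of GR.
Difference: 5.4 dB in favour of A.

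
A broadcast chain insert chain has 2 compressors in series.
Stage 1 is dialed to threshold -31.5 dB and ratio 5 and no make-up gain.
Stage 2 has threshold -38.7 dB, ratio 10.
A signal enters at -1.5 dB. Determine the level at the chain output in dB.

Stage 1: -1.5 dB is 30 dB over -31.5 dB; at 5:1 that becomes 6 dB over, giving -25.5 dB.
Stage 2: overshoot 13.2 dB → 13.2/10 = 1.32 dB → -37.38 dB.

-37.38 dB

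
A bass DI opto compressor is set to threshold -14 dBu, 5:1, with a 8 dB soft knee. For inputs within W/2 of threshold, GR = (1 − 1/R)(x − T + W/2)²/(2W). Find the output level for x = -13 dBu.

x − T + W/2 = -13 − (-14) + 4 = 5.
GR = (1 − 1/5) × 5² / 16 = 0.8 × 25 / 16 = 1.25 dB.
Output = -13 − 1.25 = -14.25 dBu.

-14.25 dBu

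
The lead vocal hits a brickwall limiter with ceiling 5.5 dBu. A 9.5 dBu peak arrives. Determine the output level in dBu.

At ∞:1, everything above 5.5 dBu is held at the ceiling.

5.5 dBu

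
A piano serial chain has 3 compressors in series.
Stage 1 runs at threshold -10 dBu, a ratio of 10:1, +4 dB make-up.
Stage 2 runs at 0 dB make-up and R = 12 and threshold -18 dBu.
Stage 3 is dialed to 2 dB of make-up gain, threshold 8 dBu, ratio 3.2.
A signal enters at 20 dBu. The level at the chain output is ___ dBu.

-14.75 dBu

Stage 1: 30 dB above -10 dBu, reduced 10:1 to 3 dB above → -7 dBu; +4 dB make-up → -3 dBu.
Stage 2: 15 dB above -18 dBu, reduced 12:1 to 1.25 dB above → -16.75 dBu.
Stage 3: -16.75 dBu ≤ 8 dBu, so stage 3 doesn't engage; make-up brings it to -14.75 dBu.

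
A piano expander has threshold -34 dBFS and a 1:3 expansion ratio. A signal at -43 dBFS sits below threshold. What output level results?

Undershoot = (-34) − (-43) = 9 dB.
At 1:3, that expands to 27 dB under threshold.
Output = -34 − 27 = -61 dBFS.

-61 dBFS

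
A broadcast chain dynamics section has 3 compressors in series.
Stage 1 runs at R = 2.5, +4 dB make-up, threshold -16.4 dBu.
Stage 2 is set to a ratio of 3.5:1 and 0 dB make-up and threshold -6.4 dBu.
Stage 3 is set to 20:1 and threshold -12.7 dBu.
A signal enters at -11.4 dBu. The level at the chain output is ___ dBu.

Stage 1: overshoot 5 dB → 5/2.5 = 2 dB → -14.4 dBu; +4 dB make-up → -10.4 dBu.
Stage 2: -10.4 dBu is at or below the -6.4 dBu threshold — no compression; output -10.4 dBu.
Stage 3: 2.3 dB above -12.7 dBu, reduced 20:1 to 0.115 dB above → -12.585 dBu.

-12.585 dBu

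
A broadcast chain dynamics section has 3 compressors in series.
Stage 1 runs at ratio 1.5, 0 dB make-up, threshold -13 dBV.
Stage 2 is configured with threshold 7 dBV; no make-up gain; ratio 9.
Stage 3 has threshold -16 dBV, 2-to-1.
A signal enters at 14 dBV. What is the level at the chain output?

-5.5 dBV

Stage 1: 14 dBV is 27 dB over -13 dBV; at 1.5:1 that becomes 18 dB over, giving 5 dBV.
Stage 2: below threshold (5 ≤ 7); passes unchanged; output 5 dBV.
Stage 3: 5 dBV is 21 dB over -16 dBV; at 2:1 that becomes 10.5 dB over, giving -5.5 dBV.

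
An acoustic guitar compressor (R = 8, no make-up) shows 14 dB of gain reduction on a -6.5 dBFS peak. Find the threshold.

-22.5 dBFS

Let T be the threshold. Output overshoot = (input overshoot)/R, so -20.5 − T = (-6.5 − T)/8.
8·(-20.5 − T) = -6.5 − T → 7·T = -164 − (-6.5) = -157.5.
T = -157.5/7 = -22.5 dBFS.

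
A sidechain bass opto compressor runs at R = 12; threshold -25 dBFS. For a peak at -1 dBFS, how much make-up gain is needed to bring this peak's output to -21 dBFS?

Overshoot 24 dB → 24/12 = 2 dB after compression, so the compressed level is -25 + 2 = -23 dBFS.
Make-up = target − compressed = -21 − (-23) = 2 dB.

2 dB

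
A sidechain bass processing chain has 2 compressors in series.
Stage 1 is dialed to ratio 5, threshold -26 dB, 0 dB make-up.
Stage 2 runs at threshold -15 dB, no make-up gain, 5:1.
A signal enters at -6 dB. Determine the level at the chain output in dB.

-22 dB

Stage 1: 20 dB above -26 dB, reduced 5:1 to 4 dB above → -22 dB.
Stage 2: below threshold (-22 ≤ -15); passes unchanged; output -22 dB.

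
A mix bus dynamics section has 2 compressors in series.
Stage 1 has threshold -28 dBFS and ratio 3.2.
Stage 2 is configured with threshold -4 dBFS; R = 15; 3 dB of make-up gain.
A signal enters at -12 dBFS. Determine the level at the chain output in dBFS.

-20 dBFS

Stage 1: 16 dB above -28 dBFS, reduced 3.2:1 to 5 dB above → -23 dBFS.
Stage 2: below threshold (-23 ≤ -4); passes unchanged; make-up brings it to -20 dBFS.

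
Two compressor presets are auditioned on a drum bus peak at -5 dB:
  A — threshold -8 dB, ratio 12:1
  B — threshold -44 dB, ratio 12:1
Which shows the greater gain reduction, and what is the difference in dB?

B, by 33 dB

A: GR = 3 − 3/12 = 2.75 dB.
B: GR = 39 − 39/12 = 35.75 dB.
B applies 33 dB more gain reduction.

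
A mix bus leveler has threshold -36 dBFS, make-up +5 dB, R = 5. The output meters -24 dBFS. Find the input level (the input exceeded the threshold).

Before make-up, the level was -24 − 5 = -29 dBFS.
The compressed level sits -29 − (-36) = 7 dB over threshold.
Undo the ratio: input overshoot = 7 × 5 = 35 dB, giving input = -1 dBFS.

-1 dBFS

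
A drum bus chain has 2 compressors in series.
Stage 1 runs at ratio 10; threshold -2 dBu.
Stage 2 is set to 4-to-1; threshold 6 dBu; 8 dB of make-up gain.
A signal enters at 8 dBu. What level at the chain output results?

7 dBu

Stage 1: overshoot 10 dB → 10/10 = 1 dB → -1 dBu.
Stage 2: -1 dBu is at or below the 6 dBu threshold — no compression; make-up brings it to 7 dBu.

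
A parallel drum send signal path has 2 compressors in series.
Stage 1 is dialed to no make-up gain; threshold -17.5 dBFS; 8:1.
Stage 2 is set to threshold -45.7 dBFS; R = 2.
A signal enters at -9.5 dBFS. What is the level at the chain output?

Stage 1: overshoot 8 dB → 8/8 = 1 dB → -16.5 dBFS.
Stage 2: -16.5 dBFS is 29.2 dB over -45.7 dBFS; at 2:1 that becomes 14.6 dB over, giving -31.1 dBFS.

-31.1 dBFS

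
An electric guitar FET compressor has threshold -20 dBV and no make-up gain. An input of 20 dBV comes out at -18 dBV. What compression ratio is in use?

Input overshoot = 20 − (-20) = 40 dB; output overshoot = -18 − (-20) = 2 dB.
Ratio = 40 / 2 = 20.

20:1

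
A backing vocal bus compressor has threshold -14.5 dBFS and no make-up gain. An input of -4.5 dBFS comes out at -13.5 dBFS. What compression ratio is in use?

Input overshoot = -4.5 − (-14.5) = 10 dB; output overshoot = -13.5 − (-14.5) = 1 dB.
Ratio = 10 / 1 = 10.

10:1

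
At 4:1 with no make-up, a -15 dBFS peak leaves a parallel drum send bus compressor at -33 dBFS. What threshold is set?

-39 dBFS

Input is 24 dB above T (since output overshoot × R = input overshoot: (-33 − T)·4 = -15 − T gives T = -39 dBFS).
Check: -39 + (-15 − (-39))/4 = -39 + 6 = -33 dBFS. ✓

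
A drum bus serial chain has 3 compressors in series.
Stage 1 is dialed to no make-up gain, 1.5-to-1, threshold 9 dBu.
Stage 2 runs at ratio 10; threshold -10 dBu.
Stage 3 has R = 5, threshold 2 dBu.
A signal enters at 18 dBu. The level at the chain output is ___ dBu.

Stage 1: overshoot 9 dB → 9/1.5 = 6 dB → 15 dBu.
Stage 2: overshoot 25 dB → 25/10 = 2.5 dB → -7.5 dBu.
Stage 3: below threshold (-7.5 ≤ 2); passes unchanged; output -7.5 dBu.

-7.5 dBu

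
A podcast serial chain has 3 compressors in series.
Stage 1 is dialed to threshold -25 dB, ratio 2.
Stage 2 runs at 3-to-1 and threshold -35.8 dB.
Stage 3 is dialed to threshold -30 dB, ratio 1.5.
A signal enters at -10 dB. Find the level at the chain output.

Stage 1: -10 dB is 15 dB over -25 dB; at 2:1 that becomes 7.5 dB over, giving -17.5 dB.
Stage 2: 18.3 dB above -35.8 dB, reduced 3:1 to 6.1 dB above → -29.7 dB.
Stage 3: overshoot 0.3 dB → 0.3/1.5 = 0.2 dB → -29.8 dB.

-29.8 dB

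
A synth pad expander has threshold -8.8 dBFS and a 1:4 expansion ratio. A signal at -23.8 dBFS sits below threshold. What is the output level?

Undershoot = (-8.8) − (-23.8) = 15 dB.
At 1:4, that expands to 60 dB under threshold.
Output = -8.8 − 60 = -68.8 dBFS.

-68.8 dBFS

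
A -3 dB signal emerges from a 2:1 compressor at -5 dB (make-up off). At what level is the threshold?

Gain reduction = -3 − (-5) = 2 dB; output overshoot = GR / (R − 1) = 2 / 1 = 2 dB.
Threshold = output − output overshoot = -5 − 2 = -7 dB.

-7 dB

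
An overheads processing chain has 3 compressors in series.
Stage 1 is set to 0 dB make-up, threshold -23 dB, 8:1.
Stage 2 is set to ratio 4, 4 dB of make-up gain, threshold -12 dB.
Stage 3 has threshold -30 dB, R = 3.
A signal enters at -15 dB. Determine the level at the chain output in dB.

-26 dB

Stage 1: -15 dB is 8 dB over -23 dB; at 8:1 that becomes 1 dB over, giving -22 dB.
Stage 2: -22 dB ≤ -12 dB, so stage 2 doesn't engage; make-up brings it to -18 dB.
Stage 3: -18 dB is 12 dB over -30 dB; at 3:1 that becomes 4 dB over, giving -26 dB.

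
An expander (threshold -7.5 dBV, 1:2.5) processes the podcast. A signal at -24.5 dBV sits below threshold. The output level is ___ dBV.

-50 dBV

Undershoot = (-7.5) − (-24.5) = 17 dB.
At 1:2.5, that expands to 42.5 dB under threshold.
Output = -7.5 − 42.5 = -50 dBV.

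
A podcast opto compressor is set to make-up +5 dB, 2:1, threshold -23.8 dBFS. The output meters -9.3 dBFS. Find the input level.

Stripping the +5 dB make-up gives -14.3 dBFS at the gain stage.
Post-compression overshoot = -14.3 − (-23.8) = 9.5 dB.
Before 2:1 compression the overshoot was 9.5 × 2 = 19 dB, so input = -23.8 + 19 = -4.8 dBFS.

-4.8 dBFS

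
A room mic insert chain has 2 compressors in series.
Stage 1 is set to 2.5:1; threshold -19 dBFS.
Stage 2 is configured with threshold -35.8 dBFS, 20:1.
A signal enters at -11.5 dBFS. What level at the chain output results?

-34.81 dBFS

Stage 1: 7.5 dB above -19 dBFS, reduced 2.5:1 to 3 dB above → -16 dBFS.
Stage 2: 19.8 dB above -35.8 dBFS, reduced 20:1 to 0.99 dB above → -34.81 dBFS.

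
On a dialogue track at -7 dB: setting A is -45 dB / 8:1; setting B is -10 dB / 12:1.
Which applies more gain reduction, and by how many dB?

A, by 30.5 dB

A: overshoot 38 dB → output overshoot 4.75 dB → GR 33.25 dB.
B: overshoot 3 dB → output overshoot 0.25 dB → GR 2.75 dB.
A applies 30.5 dB more gain reduction.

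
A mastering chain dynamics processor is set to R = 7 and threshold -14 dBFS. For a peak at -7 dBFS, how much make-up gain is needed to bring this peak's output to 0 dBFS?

Without make-up, output = threshold + overshoot/7 = -14 + 1 = -13 dBFS.
Gap to target: 13 dB.

13 dB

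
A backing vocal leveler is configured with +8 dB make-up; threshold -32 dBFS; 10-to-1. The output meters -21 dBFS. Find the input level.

-2 dBFS

Stripping the +8 dB make-up gives -29 dBFS at the gain stage.
The compressed level sits -29 − (-32) = 3 dB over threshold.
Before 10:1 compression the overshoot was 3 × 10 = 30 dB, so input = -32 + 30 = -2 dBFS.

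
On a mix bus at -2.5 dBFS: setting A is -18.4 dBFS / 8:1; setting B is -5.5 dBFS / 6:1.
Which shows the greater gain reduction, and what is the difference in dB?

A, by 11.4125 dB

A: overshoot 15.9 dB → output overshoot 1.9875 dB → GR 13.9125 dB.
B: overshoot 3 dB → output overshoot 0.5 dB → GR 2.5 dB.
Difference: 11.4125 dB in favour of A.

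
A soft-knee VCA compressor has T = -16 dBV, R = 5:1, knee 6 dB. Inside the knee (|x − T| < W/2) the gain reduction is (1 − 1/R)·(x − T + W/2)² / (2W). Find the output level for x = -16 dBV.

-16.6 dBV

x − T + W/2 = -16 − (-16) + 3 = 3.
GR = (1 − 1/5) × 3² / 12 = 0.8 × 9 / 12 = 0.6 dB.
Output = -16 − 0.6 = -16.6 dBV.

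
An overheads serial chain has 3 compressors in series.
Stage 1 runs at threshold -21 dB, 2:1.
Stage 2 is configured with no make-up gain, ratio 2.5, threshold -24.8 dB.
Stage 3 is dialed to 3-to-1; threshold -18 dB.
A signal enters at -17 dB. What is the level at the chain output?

Stage 1: overshoot 4 dB → 4/2 = 2 dB → -19 dB.
Stage 2: -19 dB is 5.8 dB over -24.8 dB; at 2.5:1 that becomes 2.32 dB over, giving -22.48 dB.
Stage 3: -22.48 dB is at or below the -18 dB threshold — no compression; output -22.48 dB.

-22.48 dB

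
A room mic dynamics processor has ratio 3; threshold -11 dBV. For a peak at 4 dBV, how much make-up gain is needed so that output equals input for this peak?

The peak compresses to -11 + 15/3 = -6 dBV.
To reach 4 dBV requires 4 − (-6) = 10 dB of make-up.

10 dB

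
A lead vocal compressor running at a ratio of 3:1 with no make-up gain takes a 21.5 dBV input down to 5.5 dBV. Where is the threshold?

-2.5 dBV

Let T be the threshold. Output overshoot = (input overshoot)/R, so 5.5 − T = (21.5 − T)/3.
3·(5.5 − T) = 21.5 − T → 2·T = 16.5 − 21.5 = -5.
T = -5/2 = -2.5 dBV.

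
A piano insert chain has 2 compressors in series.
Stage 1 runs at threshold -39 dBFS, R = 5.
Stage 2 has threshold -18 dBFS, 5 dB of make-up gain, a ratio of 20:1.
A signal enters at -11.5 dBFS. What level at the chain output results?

Stage 1: overshoot 27.5 dB → 27.5/5 = 5.5 dB → -33.5 dBFS.
Stage 2: below threshold (-33.5 ≤ -18); passes unchanged; make-up brings it to -28.5 dBFS.

-28.5 dBFS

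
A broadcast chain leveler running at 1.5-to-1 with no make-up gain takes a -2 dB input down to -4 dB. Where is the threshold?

-8 dB

Gain reduction = -2 − (-4) = 2 dB; output overshoot = GR / (R − 1) = 2 / 0.5 = 4 dB.
Threshold = output − output overshoot = -4 − 4 = -8 dB.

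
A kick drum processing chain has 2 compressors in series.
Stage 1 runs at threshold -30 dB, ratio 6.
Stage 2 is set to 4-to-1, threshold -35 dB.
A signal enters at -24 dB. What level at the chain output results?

Stage 1: 6 dB above -30 dB, reduced 6:1 to 1 dB above → -29 dB.
Stage 2: -29 dB is 6 dB over -35 dB; at 4:1 that becomes 1.5 dB over, giving -33.5 dB.

-33.5 dB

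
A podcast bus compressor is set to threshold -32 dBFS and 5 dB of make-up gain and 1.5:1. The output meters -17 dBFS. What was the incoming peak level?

-17 dBFS

Remove make-up: -17 − 5 = -22 dBFS.
That's 10 dB above the -32 dBFS threshold.
Undo the ratio: input overshoot = 10 × 1.5 = 15 dB, giving input = -17 dBFS.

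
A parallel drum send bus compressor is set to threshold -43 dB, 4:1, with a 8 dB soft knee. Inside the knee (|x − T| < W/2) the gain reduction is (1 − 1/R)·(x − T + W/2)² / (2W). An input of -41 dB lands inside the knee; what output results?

x − T + W/2 = -41 − (-43) + 4 = 6.
GR = (1 − 1/4) × 6² / 16 = 0.75 × 36 / 16 = 1.6875 dB.
Output = -41 − 1.6875 = -42.6875 dB.

-42.6875 dB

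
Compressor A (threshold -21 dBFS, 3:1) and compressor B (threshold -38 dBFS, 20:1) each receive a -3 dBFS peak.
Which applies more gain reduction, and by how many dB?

B, by 21.25 dB

A: 18 dB over, compressed to 6 dB over, so 12 dB of GR.
B: 35 dB over, compressed to 1.75 dB over, so 33.25 dB of GR.
Difference: 21.25 dB in favour of B.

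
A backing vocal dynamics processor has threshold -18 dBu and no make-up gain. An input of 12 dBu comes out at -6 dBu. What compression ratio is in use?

Input overshoot = 12 − (-18) = 30 dB; output overshoot = -6 − (-18) = 12 dB.
Ratio = 30 / 12 = 2.5.

2.5:1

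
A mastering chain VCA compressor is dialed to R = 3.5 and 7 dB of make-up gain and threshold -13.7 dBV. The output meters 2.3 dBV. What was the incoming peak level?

Remove make-up: 2.3 − 7 = -4.7 dBV.
Post-compression overshoot = -4.7 − (-13.7) = 9 dB.
Undo the ratio: input overshoot = 9 × 3.5 = 31.5 dB, giving input = 17.8 dBV.

17.8 dBV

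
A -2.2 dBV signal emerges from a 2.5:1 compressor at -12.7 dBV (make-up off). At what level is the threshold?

-19.7 dBV

Gain reduction = -2.2 − (-12.7) = 10.5 dB; output overshoot = GR / (R − 1) = 10.5 / 1.5 = 7 dB.
Threshold = output − output overshoot = -12.7 − 7 = -19.7 dBV.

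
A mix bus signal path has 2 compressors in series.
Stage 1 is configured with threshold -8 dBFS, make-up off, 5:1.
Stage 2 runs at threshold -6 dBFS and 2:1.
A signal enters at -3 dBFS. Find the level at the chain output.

-7 dBFS

Stage 1: -3 dBFS is 5 dB over -8 dBFS; at 5:1 that becomes 1 dB over, giving -7 dBFS.
Stage 2: -7 dBFS is at or below the -6 dBFS threshold — no compression; output -7 dBFS.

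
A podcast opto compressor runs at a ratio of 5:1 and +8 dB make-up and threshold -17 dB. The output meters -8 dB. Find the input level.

Stripping the +8 dB make-up gives -16 dB at the gain stage.
That's 1 dB above the -17 dB threshold.
Before 5:1 compression the overshoot was 1 × 5 = 5 dB, so input = -17 + 5 = -12 dB.

-12 dB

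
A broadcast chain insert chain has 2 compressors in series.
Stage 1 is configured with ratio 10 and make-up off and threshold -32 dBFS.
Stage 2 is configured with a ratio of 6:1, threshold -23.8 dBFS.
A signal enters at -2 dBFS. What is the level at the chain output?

-29 dBFS

Stage 1: 30 dB above -32 dBFS, reduced 10:1 to 3 dB above → -29 dBFS.
Stage 2: -29 dBFS ≤ -23.8 dBFS, so stage 2 doesn't engage; output -29 dBFS.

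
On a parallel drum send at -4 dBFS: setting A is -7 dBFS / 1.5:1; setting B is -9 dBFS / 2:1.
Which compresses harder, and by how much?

A: 3 dB over, compressed to 2 dB over, so 1 dB of GR.
B: 5 dB over, compressed to 2.5 dB over, so 2.5 dB of GR.
B reduces 1.5 dB more.

B, by 1.5 dB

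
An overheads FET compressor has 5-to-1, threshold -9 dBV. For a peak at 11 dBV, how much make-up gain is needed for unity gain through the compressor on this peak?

16 dB

Without make-up, output = threshold + overshoot/5 = -9 + 4 = -5 dBV.
Gap to target: 16 dB.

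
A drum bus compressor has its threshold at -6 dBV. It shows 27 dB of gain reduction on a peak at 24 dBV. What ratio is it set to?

Input overshoot = 24 − (-6) = 30 dB.
Output overshoot = 30 − 27 = 3 dB.
Ratio = input overshoot / output overshoot = 30 / 3 = 10.

10:1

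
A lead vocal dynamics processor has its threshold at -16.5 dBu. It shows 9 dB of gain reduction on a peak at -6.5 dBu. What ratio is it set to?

10:1

Input overshoot = -6.5 − (-16.5) = 10 dB.
Output overshoot = 10 − 9 = 1 dB.
Ratio = input overshoot / output overshoot = 10 / 1 = 10.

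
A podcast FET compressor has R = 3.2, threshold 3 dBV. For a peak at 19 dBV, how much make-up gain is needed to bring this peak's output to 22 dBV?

Without make-up, output = threshold + overshoot/3.2 = 3 + 5 = 8 dBV.
Gap to target: 14 dB.

14 dB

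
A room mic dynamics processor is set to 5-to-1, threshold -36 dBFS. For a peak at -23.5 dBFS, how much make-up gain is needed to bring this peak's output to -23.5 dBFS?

10 dB

Without make-up, output = threshold + overshoot/5 = -36 + 2.5 = -33.5 dBFS.
Gap to target: 10 dB.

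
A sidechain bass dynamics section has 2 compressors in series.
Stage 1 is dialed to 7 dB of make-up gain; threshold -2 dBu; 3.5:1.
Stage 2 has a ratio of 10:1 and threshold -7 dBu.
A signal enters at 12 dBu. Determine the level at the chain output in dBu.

Stage 1: overshoot 14 dB → 14/3.5 = 4 dB → 2 dBu; +7 dB make-up → 9 dBu.
Stage 2: overshoot 16 dB → 16/10 = 1.6 dB → -5.4 dBu.

-5.4 dBu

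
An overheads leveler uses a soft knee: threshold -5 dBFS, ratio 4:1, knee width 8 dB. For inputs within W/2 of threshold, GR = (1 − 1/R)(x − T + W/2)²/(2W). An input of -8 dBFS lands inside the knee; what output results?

x − T + W/2 = -8 − (-5) + 4 = 1.
GR = (1 − 1/4) × 1² / 16 = 0.75 × 1 / 16 = 0.046875 dB.
Output = -8 − 0.046875 = -8.046875 dBFS.

-8.046875 dBFS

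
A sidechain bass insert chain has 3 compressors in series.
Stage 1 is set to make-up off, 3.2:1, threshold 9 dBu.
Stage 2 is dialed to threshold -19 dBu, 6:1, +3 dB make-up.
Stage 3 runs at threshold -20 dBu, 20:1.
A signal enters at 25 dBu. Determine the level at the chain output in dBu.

-19.525 dBu

Stage 1: 16 dB above 9 dBu, reduced 3.2:1 to 5 dB above → 14 dBu.
Stage 2: 33 dB above -19 dBu, reduced 6:1 to 5.5 dB above → -13.5 dBu; +3 dB make-up → -10.5 dBu.
Stage 3: overshoot 9.5 dB → 9.5/20 = 0.475 dB → -19.525 dBu.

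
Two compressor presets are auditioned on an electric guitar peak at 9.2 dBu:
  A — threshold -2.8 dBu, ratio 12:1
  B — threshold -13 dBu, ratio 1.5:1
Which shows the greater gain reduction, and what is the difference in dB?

A: overshoot 12 dB → output overshoot 1 dB → GR 11 dB.
B: overshoot 22.2 dB → output overshoot 14.8 dB → GR 7.4 dB.
A reduces 3.6 dB more.

A, by 3.6 dB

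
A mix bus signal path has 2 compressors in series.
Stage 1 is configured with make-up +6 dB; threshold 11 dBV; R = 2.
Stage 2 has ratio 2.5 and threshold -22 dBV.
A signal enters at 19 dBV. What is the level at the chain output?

Stage 1: 8 dB above 11 dBV, reduced 2:1 to 4 dB above → 15 dBV; +6 dB make-up → 21 dBV.
Stage 2: overshoot 43 dB → 43/2.5 = 17.2 dB → -4.8 dBV.

-4.8 dBV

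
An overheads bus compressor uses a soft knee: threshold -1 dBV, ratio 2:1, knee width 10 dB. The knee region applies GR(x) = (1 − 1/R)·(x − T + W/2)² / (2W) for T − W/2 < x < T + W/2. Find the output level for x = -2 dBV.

-2.4 dBV

x − T + W/2 = -2 − (-1) + 5 = 4.
GR = (1 − 1/2) × 4² / 20 = 0.5 × 16 / 20 = 0.4 dB.
Output = -2 − 0.4 = -2.4 dBV.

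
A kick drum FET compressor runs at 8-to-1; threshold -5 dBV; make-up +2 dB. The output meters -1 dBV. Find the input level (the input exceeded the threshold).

Before make-up, the level was -1 − 2 = -3 dBV.
The compressed level sits -3 − (-5) = 2 dB over threshold.
Undo the ratio: input overshoot = 2 × 8 = 16 dB, giving input = 11 dBV.

11 dBV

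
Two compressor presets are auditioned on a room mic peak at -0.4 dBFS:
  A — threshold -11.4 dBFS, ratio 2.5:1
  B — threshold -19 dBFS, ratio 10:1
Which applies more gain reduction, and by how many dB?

B, by 10.14 dB

A: 11 dB over, compressed to 4.4 dB over, so 6.6 dB of GR.
B: 18.6 dB over, compressed to 1.86 dB over, so 16.74 dB of GR.
B applies 10.14 dB more gain reduction.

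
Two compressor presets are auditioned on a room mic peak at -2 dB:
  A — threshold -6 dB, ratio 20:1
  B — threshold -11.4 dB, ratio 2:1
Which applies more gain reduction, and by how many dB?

A: GR = 4 − 4/20 = 3.8 dB.
B: GR = 9.4 − 9.4/2 = 4.7 dB.
Difference: 0.9 dB in favour of B.

B, by 0.9 dB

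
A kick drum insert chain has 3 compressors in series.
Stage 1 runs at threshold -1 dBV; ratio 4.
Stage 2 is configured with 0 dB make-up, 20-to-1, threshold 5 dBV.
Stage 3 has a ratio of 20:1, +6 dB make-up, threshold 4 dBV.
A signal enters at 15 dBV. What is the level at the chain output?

9 dBV

Stage 1: 15 dBV is 16 dB over -1 dBV; at 4:1 that becomes 4 dB over, giving 3 dBV.
Stage 2: 3 dBV is at or below the 5 dBV threshold — no compression; output 3 dBV.
Stage 3: below threshold (3 ≤ 4); passes unchanged; make-up brings it to 9 dBV.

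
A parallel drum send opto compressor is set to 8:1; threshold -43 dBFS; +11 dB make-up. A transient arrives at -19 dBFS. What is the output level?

-29 dBFS

Overshoot: -19 − (-43) = 24 dB.
8:1 compression reduces that to 24/8 = 3 dB over.
Output = -43 + 3 = -40 dBFS; make-up adds 11 dB, giving -29 dBFS.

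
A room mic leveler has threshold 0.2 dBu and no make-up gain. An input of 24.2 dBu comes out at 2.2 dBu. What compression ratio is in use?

12:1

Input overshoot = 24.2 − 0.2 = 24 dB; output overshoot = 2.2 − 0.2 = 2 dB.
Ratio = 24 / 2 = 12.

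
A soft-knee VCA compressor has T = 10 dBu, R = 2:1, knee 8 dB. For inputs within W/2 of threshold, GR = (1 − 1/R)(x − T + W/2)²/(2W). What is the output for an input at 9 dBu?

8.71875 dBu

x − T + W/2 = 9 − 10 + 4 = 3.
GR = (1 − 1/2) × 3² / 16 = 0.5 × 9 / 16 = 0.28125 dB.
Output = 9 − 0.28125 = 8.71875 dBu.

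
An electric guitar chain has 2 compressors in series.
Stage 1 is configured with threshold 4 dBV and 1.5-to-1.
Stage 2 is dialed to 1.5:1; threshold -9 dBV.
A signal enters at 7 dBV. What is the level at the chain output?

Stage 1: overshoot 3 dB → 3/1.5 = 2 dB → 6 dBV.
Stage 2: overshoot 15 dB → 15/1.5 = 10 dB → 1 dBV.

1 dBV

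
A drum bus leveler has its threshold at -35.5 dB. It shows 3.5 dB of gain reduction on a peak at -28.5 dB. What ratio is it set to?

2:1

Input overshoot = -28.5 − (-35.5) = 7 dB.
Output overshoot = 7 − 3.5 = 3.5 dB.
Ratio = input overshoot / output overshoot = 7 / 3.5 = 2.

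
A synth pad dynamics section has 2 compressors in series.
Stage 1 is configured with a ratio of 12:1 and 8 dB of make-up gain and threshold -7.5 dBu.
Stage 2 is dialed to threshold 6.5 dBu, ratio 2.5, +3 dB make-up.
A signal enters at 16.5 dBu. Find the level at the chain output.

Stage 1: overshoot 24 dB → 24/12 = 2 dB → -5.5 dBu; +8 dB make-up → 2.5 dBu.
Stage 2: 2.5 dBu is at or below the 6.5 dBu threshold — no compression; make-up brings it to 5.5 dBu.

5.5 dBu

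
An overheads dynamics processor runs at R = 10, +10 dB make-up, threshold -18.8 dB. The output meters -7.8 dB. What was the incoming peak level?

-8.8 dB

Stripping the +10 dB make-up gives -17.8 dB at the gain stage.
That's 1 dB above the -18.8 dB threshold.
Input overshoot = R × output overshoot = 10 dB → input = -18.8 + 10 = -8.8 dB.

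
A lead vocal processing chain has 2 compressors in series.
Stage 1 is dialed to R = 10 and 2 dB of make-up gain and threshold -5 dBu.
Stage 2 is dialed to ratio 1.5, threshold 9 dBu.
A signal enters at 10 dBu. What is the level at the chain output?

-1.5 dBu

Stage 1: 15 dB above -5 dBu, reduced 10:1 to 1.5 dB above → -3.5 dBu; +2 dB make-up → -1.5 dBu.
Stage 2: -1.5 dBu is at or below the 9 dBu threshold — no compression; output -1.5 dBu.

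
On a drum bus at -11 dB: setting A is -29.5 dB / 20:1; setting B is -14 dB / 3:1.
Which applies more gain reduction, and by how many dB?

A: overshoot 18.5 dB → output overshoot 0.925 dB → GR 17.575 dB.
B: overshoot 3 dB → output overshoot 1 dB → GR 2 dB.
A applies 15.575 dB more gain reduction.

A, by 15.575 dB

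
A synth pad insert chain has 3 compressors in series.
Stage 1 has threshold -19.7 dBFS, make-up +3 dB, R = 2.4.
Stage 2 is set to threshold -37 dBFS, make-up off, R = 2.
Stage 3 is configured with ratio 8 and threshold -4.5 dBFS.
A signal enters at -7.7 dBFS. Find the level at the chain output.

-24.35 dBFS

Stage 1: -7.7 dBFS is 12 dB over -19.7 dBFS; at 2.4:1 that becomes 5 dB over, giving -14.7 dBFS; +3 dB make-up → -11.7 dBFS.
Stage 2: overshoot 25.3 dB → 25.3/2 = 12.65 dB → -24.35 dBFS.
Stage 3: -24.35 dBFS is at or below the -4.5 dBFS threshold — no compression; output -24.35 dBFS.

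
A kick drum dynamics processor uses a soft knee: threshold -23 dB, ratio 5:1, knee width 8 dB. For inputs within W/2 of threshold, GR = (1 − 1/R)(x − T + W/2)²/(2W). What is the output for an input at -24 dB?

-24.45 dB

x − T + W/2 = -24 − (-23) + 4 = 3.
GR = (1 − 1/5) × 3² / 16 = 0.8 × 9 / 16 = 0.45 dB.
Output = -24 − 0.45 = -24.45 dB.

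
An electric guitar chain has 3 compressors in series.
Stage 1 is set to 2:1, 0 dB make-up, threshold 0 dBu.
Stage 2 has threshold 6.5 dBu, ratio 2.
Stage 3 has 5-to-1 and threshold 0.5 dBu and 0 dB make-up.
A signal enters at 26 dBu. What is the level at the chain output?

2.35 dBu

Stage 1: 26 dB above 0 dBu, reduced 2:1 to 13 dB above → 13 dBu.
Stage 2: 6.5 dB above 6.5 dBu, reduced 2:1 to 3.25 dB above → 9.75 dBu.
Stage 3: 9.25 dB above 0.5 dBu, reduced 5:1 to 1.85 dB above → 2.35 dBu.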